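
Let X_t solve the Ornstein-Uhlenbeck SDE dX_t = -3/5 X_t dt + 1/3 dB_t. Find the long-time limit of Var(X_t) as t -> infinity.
lim Var(X_t) = 5/54

The OU SDE dX = -theta X dt + sigma dB admits the integrating factor exp(theta t): d(exp(theta t) X_t) = sigma exp(theta t) dB_t. Integrating from 0 to t gives X_t = x_0 * exp(-theta t) + sigma * int_0^t exp(-theta (t-s)) dB_s for any initial x_0. The Itô integral has variance (by the Itô isometry) sigma^2 * int_0^t exp(-2 theta (t - s)) ds = sigma^2 * (1 - exp(-2 theta t)) / (2 theta), independent of x_0.
With theta = 3/5, sigma = 1/3:
  Var(X_t) = (1/3)^2 * (1 - exp(-2*3/5 t)) / (2 * 3/5) = 5/54 - 5*exp(-6*t/5)/54.
As t -> infinity, exp(-2*3/5 t) -> 0, so the stationary variance is sigma^2 / (2 theta) = 5/54.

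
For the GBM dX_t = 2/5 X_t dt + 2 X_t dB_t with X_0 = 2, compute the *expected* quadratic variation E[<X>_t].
E[<X>_t] = 10*exp(24*t/5)/3 - 10/3

<X>_t = int_0^t (2 * X_s)^2 ds. Taking expectation inside the integral: E[<X>_t] = 2^2 * int_0^t E[X_s^2] ds. For GBM, E[X_s^2] = x_0^2 * exp((2 mu + sigma^2) s). Integrating:
  E[<X>_t] = 2^2 * 2^2 * (exp((2*(2/5) + 2^2) t) - 1) / (2*(2/5) + 2^2)
           = 2^2 * 2^2 * (exp((24/5) t) - 1) / (24/5) = 10*exp(24*t/5)/3 - 10/3.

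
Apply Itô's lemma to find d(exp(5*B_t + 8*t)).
d(exp(5*B_t + 8*t)) = (41*exp(5*B_t + 8*t)/2) dt + (5*exp(5*B_t + 8*t)) dB_t

Itô's formula for f(t, x): d f(t, B_t) = (f_t + (1/2) f_xx) dt + f_x dB_t. Compute partials of f(t, x) = exp(8*t + 5*x):
  f_t(t,x)  = 8*exp(8*t + 5*x)
  f_x(t,x)  = 5*exp(8*t + 5*x)
  f_xx(t,x) = 25*exp(8*t + 5*x)
Assemble drift = f_t + (1/2) f_xx = 41*exp(8*t + 5*x)/2 and diffusion = f_x = 5*exp(8*t + 5*x). Substituting x = B_t:
  d(exp(5*B_t + 8*t)) = (41*exp(5*B_t + 8*t)/2) dt + (5*exp(5*B_t + 8*t)) dB_t.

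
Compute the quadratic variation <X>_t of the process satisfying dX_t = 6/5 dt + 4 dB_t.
<X>_t = 16*t

For an Itô process dX_t = a(t) dt + b(t) dB_t, the quadratic variation is <X>_t = int_0^t b(s)^2 ds (the drift term does not contribute). Here b(s) = 4, so
  b(s)^2 = 16.
Integrating from 0 to t:
  <X>_t = int_0^t (16) ds = 16*t.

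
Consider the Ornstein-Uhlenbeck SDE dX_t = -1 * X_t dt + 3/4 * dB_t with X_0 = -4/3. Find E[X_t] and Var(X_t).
E[X_t] = -4*exp(-t)/3; Var(X_t) = 9/32 - 9*exp(-2*t)/32

The OU SDE dX = -theta X dt + sigma dB admits the integrating factor exp(theta t): d(exp(theta t) X_t) = sigma exp(theta t) dB_t. Integrating from 0 to t:
  X_t = x_0 * exp(-theta t) + sigma * int_0^t exp(-theta (t-s)) dB_s.
The Itô integral has mean 0 and (by the Itô isometry) variance sigma^2 * int_0^t exp(-2 theta (t - s)) ds = sigma^2 * (1 - exp(-2 theta t)) / (2 theta).
With theta = 1, sigma = 3/4, x_0 = -4/3:
  E[X_t] = -4/3 * exp(-1 t) = -4*exp(-t)/3
  Var(X_t) = (3/4)^2 * (1 - exp(-2*1 t)) / (2 * 1) = 9/32 - 9*exp(-2*t)/32.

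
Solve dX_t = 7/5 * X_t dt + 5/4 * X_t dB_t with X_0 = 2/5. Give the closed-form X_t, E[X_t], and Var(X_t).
X_t = 2/5 * exp((99/160) t + (5/4) B_t); E[X_t] = 2*exp(7*t/5)/5; Var(X_t) = 4*(exp(25*t/16) - 1)*exp(14*t/5)/25

For GBM dX = mu X dt + sigma X dB with X_0 = x_0, apply Itô to Y = log X: dY = (mu - sigma^2/2) dt + sigma dB, so Y_t = log(x_0) + (mu - sigma^2/2) t + sigma B_t and hence X_t = x_0 * exp((mu - sigma^2/2) t + sigma B_t).
With mu = 7/5, sigma = 5/4, x_0 = 2/5, this gives:
  X_t = 2/5 * exp((99/160) * t + (5/4) * B_t).
Since sigma*B_t ~ Normal(0, sigma^2 t), E[exp(sigma*B_t)] = exp(sigma^2 t / 2); so E[X_t] = x_0 * exp((mu - sigma^2/2) t) * exp(sigma^2 t / 2) = x_0 * exp(mu t) = 2*exp(7*t/5)/5.
Var(X_t) = E[X_t^2] - (E[X_t])^2 = x_0^2 * exp(2 mu t) * (exp(sigma^2 t) - 1) = 4*(exp(25*t/16) - 1)*exp(14*t/5)/25.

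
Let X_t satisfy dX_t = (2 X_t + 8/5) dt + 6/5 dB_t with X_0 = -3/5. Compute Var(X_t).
Var(X_t) = 9*exp(4*t)/25 - 9/25

The variance V(t) = Var(X_t) satisfies V'(t) = 2 a V(t) + c^2 with V(0) = 0 (drift coefficient is linear in X, diffusion is constant). With a = 2, c = 6/5, the solution is
  V(t) = (c^2 / (2 a)) * (exp(2 a t) - 1)
       = ((6/5)^2 / (2*2)) * (exp(4 t) - 1)
       = 9*exp(4*t)/25 - 9/25.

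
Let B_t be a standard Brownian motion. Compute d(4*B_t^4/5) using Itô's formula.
d(4*B_t^4/5) = (24*B_t^2/5) dt + (16*B_t^3/5) dB_t

Itô's formula for f(B_t) gives d f(B_t) = f'(B_t) dB_t + (1/2) f''(B_t) dt. Compute derivatives of f(x) = 4*x^4/5:
  f'(x)  = 16*x^3/5
  f''(x) = 48*x^2/5
Substitute x = B_t and multiply the f'' term by 1/2:
  drift     = (1/2) * (48*x^2/5) evaluated at B_t = 24*B_t^2/5
  diffusion = (16*x^3/5) evaluated at B_t = 16*B_t^3/5
Therefore d(4*B_t^4/5) = (24*B_t^2/5) dt + (16*B_t^3/5) dB_t.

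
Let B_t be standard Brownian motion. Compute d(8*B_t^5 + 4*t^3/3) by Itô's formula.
d(8*B_t^5 + 4*t^3/3) = (80*B_t^3 + 4*t^2) dt + (40*B_t^4) dB_t

Itô's formula for f(t, x): d f(t, B_t) = (f_t + (1/2) f_xx) dt + f_x dB_t. Compute partials of f(t, x) = 4*t^3/3 + 8*x^5:
  f_t(t,x)  = 4*t^2
  f_x(t,x)  = 40*x^4
  f_xx(t,x) = 160*x^3
Assemble drift = f_t + (1/2) f_xx = 4*t^2 + 80*x^3 and diffusion = f_x = 40*x^4. Substituting x = B_t:
  d(8*B_t^5 + 4*t^3/3) = (80*B_t^3 + 4*t^2) dt + (40*B_t^4) dB_t.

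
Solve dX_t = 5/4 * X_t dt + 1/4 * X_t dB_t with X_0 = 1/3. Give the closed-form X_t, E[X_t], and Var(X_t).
X_t = 1/3 * exp((39/32) t + (1/4) B_t); E[X_t] = exp(5*t/4)/3; Var(X_t) = (exp(t/16) - 1)*exp(5*t/2)/9

For GBM dX = mu X dt + sigma X dB with X_0 = x_0, apply Itô to Y = log X: dY = (mu - sigma^2/2) dt + sigma dB, so Y_t = log(x_0) + (mu - sigma^2/2) t + sigma B_t and hence X_t = x_0 * exp((mu - sigma^2/2) t + sigma B_t).
With mu = 5/4, sigma = 1/4, x_0 = 1/3, this gives:
  X_t = 1/3 * exp((39/32) * t + (1/4) * B_t).
Since sigma*B_t ~ Normal(0, sigma^2 t), E[exp(sigma*B_t)] = exp(sigma^2 t / 2); so E[X_t] = x_0 * exp((mu - sigma^2/2) t) * exp(sigma^2 t / 2) = x_0 * exp(mu t) = exp(5*t/4)/3.
Var(X_t) = E[X_t^2] - (E[X_t])^2 = x_0^2 * exp(2 mu t) * (exp(sigma^2 t) - 1) = (exp(t/16) - 1)*exp(5*t/2)/9.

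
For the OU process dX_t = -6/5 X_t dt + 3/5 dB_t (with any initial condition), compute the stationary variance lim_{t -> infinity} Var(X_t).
lim Var(X_t) = 3/20

The OU SDE dX = -theta X dt + sigma dB admits the integrating factor exp(theta t): d(exp(theta t) X_t) = sigma exp(theta t) dB_t. Integrating from 0 to t gives X_t = x_0 * exp(-theta t) + sigma * int_0^t exp(-theta (t-s)) dB_s for any initial x_0. The Itô integral has variance (by the Itô isometry) sigma^2 * int_0^t exp(-2 theta (t - s)) ds = sigma^2 * (1 - exp(-2 theta t)) / (2 theta), independent of x_0.
With theta = 6/5, sigma = 3/5:
  Var(X_t) = (3/5)^2 * (1 - exp(-2*6/5 t)) / (2 * 6/5) = 3/20 - 3*exp(-12*t/5)/20.
As t -> infinity, exp(-2*6/5 t) -> 0, so the stationary variance is sigma^2 / (2 theta) = 3/20.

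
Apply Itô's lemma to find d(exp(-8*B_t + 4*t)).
d(exp(-8*B_t + 4*t)) = (36*exp(-8*B_t + 4*t)) dt + (-8*exp(-8*B_t + 4*t)) dB_t

Itô's formula for f(t, x): d f(t, B_t) = (f_t + (1/2) f_xx) dt + f_x dB_t. Compute partials of f(t, x) = exp(4*t - 8*x):
  f_t(t,x)  = 4*exp(4*t - 8*x)
  f_x(t,x)  = -8*exp(4*t - 8*x)
  f_xx(t,x) = 64*exp(4*t - 8*x)
Assemble drift = f_t + (1/2) f_xx = 36*exp(4*t - 8*x) and diffusion = f_x = -8*exp(4*t - 8*x). Substituting x = B_t:
  d(exp(-8*B_t + 4*t)) = (36*exp(-8*B_t + 4*t)) dt + (-8*exp(-8*B_t + 4*t)) dB_t.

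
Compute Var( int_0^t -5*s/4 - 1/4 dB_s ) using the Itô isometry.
Var = t*(25*t^2 + 15*t + 3)/48

The Itô integral of a deterministic integrand f(s) has mean 0 because each increment f(s) * (B_{s+ds} - B_s) has mean 0. By the Itô isometry:
  Var( int_0^t f(s) dB_s ) = E[ (int_0^t f(s) dB_s)^2 ] = int_0^t f(s)^2 ds.
Here f(s) = -5*s/4 - 1/4, so f(s)^2 = (5*s + 1)^2/16. Integrate:
  int_0^t ((5*s + 1)^2/16) ds = t*(25*t^2 + 15*t + 3)/48.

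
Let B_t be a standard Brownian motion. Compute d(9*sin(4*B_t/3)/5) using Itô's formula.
d(9*sin(4*B_t/3)/5) = (-8*sin(4*B_t/3)/5) dt + (12*cos(4*B_t/3)/5) dB_t

Itô's formula for f(B_t) gives d f(B_t) = f'(B_t) dB_t + (1/2) f''(B_t) dt. Compute derivatives of f(x) = 9*sin(4*x/3)/5:
  f'(x)  = 12*cos(4*x/3)/5
  f''(x) = -16*sin(4*x/3)/5
Substitute x = B_t and multiply the f'' term by 1/2:
  drift     = (1/2) * (-16*sin(4*x/3)/5) evaluated at B_t = -8*sin(4*B_t/3)/5
  diffusion = (12*cos(4*x/3)/5) evaluated at B_t = 12*cos(4*B_t/3)/5
Therefore d(9*sin(4*B_t/3)/5) = (-8*sin(4*B_t/3)/5) dt + (12*cos(4*B_t/3)/5) dB_t.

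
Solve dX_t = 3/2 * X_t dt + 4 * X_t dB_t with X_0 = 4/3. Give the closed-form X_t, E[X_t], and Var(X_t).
X_t = 4/3 * exp((-13/2) t + (4) B_t); E[X_t] = 4*exp(3*t/2)/3; Var(X_t) = 16*(exp(16*t) - 1)*exp(3*t)/9

For GBM dX = mu X dt + sigma X dB with X_0 = x_0, apply Itô to Y = log X: dY = (mu - sigma^2/2) dt + sigma dB, so Y_t = log(x_0) + (mu - sigma^2/2) t + sigma B_t and hence X_t = x_0 * exp((mu - sigma^2/2) t + sigma B_t).
With mu = 3/2, sigma = 4, x_0 = 4/3, this gives:
  X_t = 4/3 * exp((-13/2) * t + (4) * B_t).
Since sigma*B_t ~ Normal(0, sigma^2 t), E[exp(sigma*B_t)] = exp(sigma^2 t / 2); so E[X_t] = x_0 * exp((mu - sigma^2/2) t) * exp(sigma^2 t / 2) = x_0 * exp(mu t) = 4*exp(3*t/2)/3.
Var(X_t) = E[X_t^2] - (E[X_t])^2 = x_0^2 * exp(2 mu t) * (exp(sigma^2 t) - 1) = 16*(exp(16*t) - 1)*exp(3*t)/9.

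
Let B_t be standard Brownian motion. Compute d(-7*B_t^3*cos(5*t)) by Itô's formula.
d(-7*B_t^3*cos(5*t)) = (35*B_t^3*sin(5*t) - 21*B_t*cos(5*t)) dt + (-21*B_t^2*cos(5*t)) dB_t

Itô's formula for f(t, x): d f(t, B_t) = (f_t + (1/2) f_xx) dt + f_x dB_t. Compute partials of f(t, x) = -7*x^3*cos(5*t):
  f_t(t,x)  = 35*x^3*sin(5*t)
  f_x(t,x)  = -21*x^2*cos(5*t)
  f_xx(t,x) = -42*x*cos(5*t)
Assemble drift = f_t + (1/2) f_xx = 35*x^3*sin(5*t) - 21*x*cos(5*t) and diffusion = f_x = -21*x^2*cos(5*t). Substituting x = B_t:
  d(-7*B_t^3*cos(5*t)) = (35*B_t^3*sin(5*t) - 21*B_t*cos(5*t)) dt + (-21*B_t^2*cos(5*t)) dB_t.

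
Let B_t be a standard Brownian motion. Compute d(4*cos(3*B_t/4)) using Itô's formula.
d(4*cos(3*B_t/4)) = (-9*cos(3*B_t/4)/8) dt + (-3*sin(3*B_t/4)) dB_t

Itô's formula for f(B_t) gives d f(B_t) = f'(B_t) dB_t + (1/2) f''(B_t) dt. Compute derivatives of f(x) = 4*cos(3*x/4):
  f'(x)  = -3*sin(3*x/4)
  f''(x) = -9*cos(3*x/4)/4
Substitute x = B_t and multiply the f'' term by 1/2:
  drift     = (1/2) * (-9*cos(3*x/4)/4) evaluated at B_t = -9*cos(3*B_t/4)/8
  diffusion = (-3*sin(3*x/4)) evaluated at B_t = -3*sin(3*B_t/4)
Therefore d(4*cos(3*B_t/4)) = (-9*cos(3*B_t/4)/8) dt + (-3*sin(3*B_t/4)) dB_t.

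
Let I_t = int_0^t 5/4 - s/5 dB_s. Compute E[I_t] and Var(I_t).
E[I_t] = 0; Var(I_t) = t*(16*t^2 - 300*t + 1875)/1200

The Itô integral of a deterministic integrand f(s) has mean 0 because each increment f(s) * (B_{s+ds} - B_s) has mean 0. By the Itô isometry:
  Var( int_0^t f(s) dB_s ) = E[ (int_0^t f(s) dB_s)^2 ] = int_0^t f(s)^2 ds.
Here f(s) = 5/4 - s/5, so f(s)^2 = (4*s - 25)^2/400. Integrate:
  int_0^t ((4*s - 25)^2/400) ds = t*(16*t^2 - 300*t + 1875)/1200.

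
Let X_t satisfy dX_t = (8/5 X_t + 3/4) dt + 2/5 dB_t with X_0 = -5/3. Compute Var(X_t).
Var(X_t) = exp(16*t/5)/20 - 1/20

The variance V(t) = Var(X_t) satisfies V'(t) = 2 a V(t) + c^2 with V(0) = 0 (drift coefficient is linear in X, diffusion is constant). With a = 8/5, c = 2/5, the solution is
  V(t) = (c^2 / (2 a)) * (exp(2 a t) - 1)
       = ((2/5)^2 / (2*(8/5))) * (exp((16/5) t) - 1)
       = exp(16*t/5)/20 - 1/20.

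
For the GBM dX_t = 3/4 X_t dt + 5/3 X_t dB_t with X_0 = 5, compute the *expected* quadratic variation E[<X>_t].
E[<X>_t] = 1250*exp(77*t/18)/77 - 1250/77

<X>_t = int_0^t ((5/3) * X_s)^2 ds. Taking expectation inside the integral: E[<X>_t] = (5/3)^2 * int_0^t E[X_s^2] ds. For GBM, E[X_s^2] = x_0^2 * exp((2 mu + sigma^2) s). Integrating:
  E[<X>_t] = (5/3)^2 * 5^2 * (exp((2*(3/4) + (5/3)^2) t) - 1) / (2*(3/4) + (5/3)^2)
           = (5/3)^2 * 5^2 * (exp((77/18) t) - 1) / (77/18) = 1250*exp(77*t/18)/77 - 1250/77.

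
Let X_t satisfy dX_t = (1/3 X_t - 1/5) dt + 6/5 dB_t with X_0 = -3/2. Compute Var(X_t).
Var(X_t) = 54*exp(2*t/3)/25 - 54/25

The variance V(t) = Var(X_t) satisfies V'(t) = 2 a V(t) + c^2 with V(0) = 0 (drift coefficient is linear in X, diffusion is constant). With a = 1/3, c = 6/5, the solution is
  V(t) = (c^2 / (2 a)) * (exp(2 a t) - 1)
       = ((6/5)^2 / (2*(1/3))) * (exp((2/3) t) - 1)
       = 54*exp(2*t/3)/25 - 54/25.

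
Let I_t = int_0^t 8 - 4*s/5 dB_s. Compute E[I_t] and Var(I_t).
E[I_t] = 0; Var(I_t) = 16*t*(t^2 - 30*t + 300)/75

The Itô integral of a deterministic integrand f(s) has mean 0 because each increment f(s) * (B_{s+ds} - B_s) has mean 0. By the Itô isometry:
  Var( int_0^t f(s) dB_s ) = E[ (int_0^t f(s) dB_s)^2 ] = int_0^t f(s)^2 ds.
Here f(s) = 8 - 4*s/5, so f(s)^2 = 16*(s - 10)^2/25. Integrate:
  int_0^t (16*(s - 10)^2/25) ds = 16*t*(t^2 - 30*t + 300)/75.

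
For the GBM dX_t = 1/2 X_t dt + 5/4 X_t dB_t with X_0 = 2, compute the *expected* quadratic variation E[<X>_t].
E[<X>_t] = 100*exp(41*t/16)/41 - 100/41

<X>_t = int_0^t ((5/4) * X_s)^2 ds. Taking expectation inside the integral: E[<X>_t] = (5/4)^2 * int_0^t E[X_s^2] ds. For GBM, E[X_s^2] = x_0^2 * exp((2 mu + sigma^2) s). Integrating:
  E[<X>_t] = (5/4)^2 * 2^2 * (exp((2*(1/2) + (5/4)^2) t) - 1) / (2*(1/2) + (5/4)^2)
           = (5/4)^2 * 2^2 * (exp((41/16) t) - 1) / (41/16) = 100*exp(41*t/16)/41 - 100/41.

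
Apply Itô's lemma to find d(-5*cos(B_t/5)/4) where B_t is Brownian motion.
d(-5*cos(B_t/5)/4) = (cos(B_t/5)/40) dt + (sin(B_t/5)/4) dB_t

Itô's formula for f(B_t) gives d f(B_t) = f'(B_t) dB_t + (1/2) f''(B_t) dt. Compute derivatives of f(x) = -5*cos(x/5)/4:
  f'(x)  = sin(x/5)/4
  f''(x) = cos(x/5)/20
Substitute x = B_t and multiply the f'' term by 1/2:
  drift     = (1/2) * (cos(x/5)/20) evaluated at B_t = cos(B_t/5)/40
  diffusion = (sin(x/5)/4) evaluated at B_t = sin(B_t/5)/4
Therefore d(-5*cos(B_t/5)/4) = (cos(B_t/5)/40) dt + (sin(B_t/5)/4) dB_t.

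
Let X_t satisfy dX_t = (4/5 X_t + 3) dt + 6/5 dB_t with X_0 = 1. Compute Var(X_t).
Var(X_t) = 9*exp(8*t/5)/10 - 9/10

The variance V(t) = Var(X_t) satisfies V'(t) = 2 a V(t) + c^2 with V(0) = 0 (drift coefficient is linear in X, diffusion is constant). With a = 4/5, c = 6/5, the solution is
  V(t) = (c^2 / (2 a)) * (exp(2 a t) - 1)
       = ((6/5)^2 / (2*(4/5))) * (exp((8/5) t) - 1)
       = 9*exp(8*t/5)/10 - 9/10.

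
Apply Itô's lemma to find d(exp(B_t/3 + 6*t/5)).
d(exp(B_t/3 + 6*t/5)) = (113*exp(B_t/3 + 6*t/5)/90) dt + (exp(B_t/3 + 6*t/5)/3) dB_t

Itô's formula for f(t, x): d f(t, B_t) = (f_t + (1/2) f_xx) dt + f_x dB_t. Compute partials of f(t, x) = exp(6*t/5 + x/3):
  f_t(t,x)  = 6*exp(6*t/5 + x/3)/5
  f_x(t,x)  = exp(6*t/5 + x/3)/3
  f_xx(t,x) = exp(6*t/5 + x/3)/9
Assemble drift = f_t + (1/2) f_xx = 113*exp(6*t/5 + x/3)/90 and diffusion = f_x = exp(6*t/5 + x/3)/3. Substituting x = B_t:
  d(exp(B_t/3 + 6*t/5)) = (113*exp(B_t/3 + 6*t/5)/90) dt + (exp(B_t/3 + 6*t/5)/3) dB_t.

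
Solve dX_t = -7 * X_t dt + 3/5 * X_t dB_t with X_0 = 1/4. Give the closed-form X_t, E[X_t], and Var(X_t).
X_t = 1/4 * exp((-359/50) t + (3/5) B_t); E[X_t] = exp(-7*t)/4; Var(X_t) = (exp(9*t/25) - 1)*exp(-14*t)/16

For GBM dX = mu X dt + sigma X dB with X_0 = x_0, apply Itô to Y = log X: dY = (mu - sigma^2/2) dt + sigma dB, so Y_t = log(x_0) + (mu - sigma^2/2) t + sigma B_t and hence X_t = x_0 * exp((mu - sigma^2/2) t + sigma B_t).
With mu = -7, sigma = 3/5, x_0 = 1/4, this gives:
  X_t = 1/4 * exp((-359/50) * t + (3/5) * B_t).
Since sigma*B_t ~ Normal(0, sigma^2 t), E[exp(sigma*B_t)] = exp(sigma^2 t / 2); so E[X_t] = x_0 * exp((mu - sigma^2/2) t) * exp(sigma^2 t / 2) = x_0 * exp(mu t) = exp(-7*t)/4.
Var(X_t) = E[X_t^2] - (E[X_t])^2 = x_0^2 * exp(2 mu t) * (exp(sigma^2 t) - 1) = (exp(9*t/25) - 1)*exp(-14*t)/16.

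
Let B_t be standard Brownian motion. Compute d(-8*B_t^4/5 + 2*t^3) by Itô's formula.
d(-8*B_t^4/5 + 2*t^3) = (-48*B_t^2/5 + 6*t^2) dt + (-32*B_t^3/5) dB_t

Itô's formula for f(t, x): d f(t, B_t) = (f_t + (1/2) f_xx) dt + f_x dB_t. Compute partials of f(t, x) = 2*t^3 - 8*x^4/5:
  f_t(t,x)  = 6*t^2
  f_x(t,x)  = -32*x^3/5
  f_xx(t,x) = -96*x^2/5
Assemble drift = f_t + (1/2) f_xx = 6*t^2 - 48*x^2/5 and diffusion = f_x = -32*x^3/5. Substituting x = B_t:
  d(-8*B_t^4/5 + 2*t^3) = (-48*B_t^2/5 + 6*t^2) dt + (-32*B_t^3/5) dB_t.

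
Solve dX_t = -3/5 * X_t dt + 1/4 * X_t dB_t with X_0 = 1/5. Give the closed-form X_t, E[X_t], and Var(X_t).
X_t = 1/5 * exp((-101/160) t + (1/4) B_t); E[X_t] = exp(-3*t/5)/5; Var(X_t) = (exp(t/16) - 1)*exp(-6*t/5)/25

For GBM dX = mu X dt + sigma X dB with X_0 = x_0, apply Itô to Y = log X: dY = (mu - sigma^2/2) dt + sigma dB, so Y_t = log(x_0) + (mu - sigma^2/2) t + sigma B_t and hence X_t = x_0 * exp((mu - sigma^2/2) t + sigma B_t).
With mu = -3/5, sigma = 1/4, x_0 = 1/5, this gives:
  X_t = 1/5 * exp((-101/160) * t + (1/4) * B_t).
Since sigma*B_t ~ Normal(0, sigma^2 t), E[exp(sigma*B_t)] = exp(sigma^2 t / 2); so E[X_t] = x_0 * exp((mu - sigma^2/2) t) * exp(sigma^2 t / 2) = x_0 * exp(mu t) = exp(-3*t/5)/5.
Var(X_t) = E[X_t^2] - (E[X_t])^2 = x_0^2 * exp(2 mu t) * (exp(sigma^2 t) - 1) = (exp(t/16) - 1)*exp(-6*t/5)/25.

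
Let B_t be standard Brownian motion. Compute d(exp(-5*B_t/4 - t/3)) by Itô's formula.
d(exp(-5*B_t/4 - t/3)) = (43*exp(-5*B_t/4 - t/3)/96) dt + (-5*exp(-5*B_t/4 - t/3)/4) dB_t

Itô's formula for f(t, x): d f(t, B_t) = (f_t + (1/2) f_xx) dt + f_x dB_t. Compute partials of f(t, x) = exp(-t/3 - 5*x/4):
  f_t(t,x)  = -exp(-t/3 - 5*x/4)/3
  f_x(t,x)  = -5*exp(-t/3 - 5*x/4)/4
  f_xx(t,x) = 25*exp(-t/3 - 5*x/4)/16
Assemble drift = f_t + (1/2) f_xx = 43*exp(-t/3 - 5*x/4)/96 and diffusion = f_x = -5*exp(-t/3 - 5*x/4)/4. Substituting x = B_t:
  d(exp(-5*B_t/4 - t/3)) = (43*exp(-5*B_t/4 - t/3)/96) dt + (-5*exp(-5*B_t/4 - t/3)/4) dB_t.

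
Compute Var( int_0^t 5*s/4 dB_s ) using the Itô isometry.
Var = 25*t^3/48

The Itô integral of a deterministic integrand f(s) has mean 0 because each increment f(s) * (B_{s+ds} - B_s) has mean 0. By the Itô isometry:
  Var( int_0^t f(s) dB_s ) = E[ (int_0^t f(s) dB_s)^2 ] = int_0^t f(s)^2 ds.
Here f(s) = 5*s/4, so f(s)^2 = 25*s^2/16. Integrate:
  int_0^t (25*s^2/16) ds = 25*t^3/48.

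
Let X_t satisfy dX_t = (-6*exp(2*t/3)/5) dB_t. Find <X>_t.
<X>_t = 27*exp(4*t/3)/25 - 27/25

For an Itô process dX_t = a(t) dt + b(t) dB_t, the quadratic variation is <X>_t = int_0^t b(s)^2 ds (the drift term does not contribute). Here b(s) = -6*exp(2*s/3)/5, so
  b(s)^2 = 36*exp(4*s/3)/25.
Integrating from 0 to t:
  <X>_t = int_0^t (36*exp(4*s/3)/25) ds = 27*exp(4*t/3)/25 - 27/25.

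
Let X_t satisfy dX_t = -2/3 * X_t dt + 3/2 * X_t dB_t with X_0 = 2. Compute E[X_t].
E[X_t] = 2*exp(-2*t/3)

For GBM dX = mu X dt + sigma X dB with X_0 = x_0, apply Itô to Y = log X: dY = (mu - sigma^2/2) dt + sigma dB, so Y_t = log(x_0) + (mu - sigma^2/2) t + sigma B_t and hence X_t = x_0 * exp((mu - sigma^2/2) t + sigma B_t).
With mu = -2/3, sigma = 3/2, x_0 = 2, this gives:
  X_t = 2 * exp((-43/24) * t + (3/2) * B_t).
Since sigma*B_t ~ Normal(0, sigma^2 t), E[exp(sigma*B_t)] = exp(sigma^2 t / 2); so E[X_t] = x_0 * exp((mu - sigma^2/2) t) * exp(sigma^2 t / 2) = x_0 * exp(mu t) = 2*exp(-2*t/3).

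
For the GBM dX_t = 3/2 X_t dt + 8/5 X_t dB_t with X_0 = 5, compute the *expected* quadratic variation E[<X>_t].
E[<X>_t] = 1600*exp(139*t/25)/139 - 1600/139

<X>_t = int_0^t ((8/5) * X_s)^2 ds. Taking expectation inside the integral: E[<X>_t] = (8/5)^2 * int_0^t E[X_s^2] ds. For GBM, E[X_s^2] = x_0^2 * exp((2 mu + sigma^2) s). Integrating:
  E[<X>_t] = (8/5)^2 * 5^2 * (exp((2*(3/2) + (8/5)^2) t) - 1) / (2*(3/2) + (8/5)^2)
           = (8/5)^2 * 5^2 * (exp((139/25) t) - 1) / (139/25) = 1600*exp(139*t/25)/139 - 1600/139.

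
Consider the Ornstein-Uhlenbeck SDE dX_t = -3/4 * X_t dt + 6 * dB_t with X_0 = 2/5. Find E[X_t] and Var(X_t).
E[X_t] = 2*exp(-3*t/4)/5; Var(X_t) = 24 - 24*exp(-3*t/2)

The OU SDE dX = -theta X dt + sigma dB admits the integrating factor exp(theta t): d(exp(theta t) X_t) = sigma exp(theta t) dB_t. Integrating from 0 to t:
  X_t = x_0 * exp(-theta t) + sigma * int_0^t exp(-theta (t-s)) dB_s.
The Itô integral has mean 0 and (by the Itô isometry) variance sigma^2 * int_0^t exp(-2 theta (t - s)) ds = sigma^2 * (1 - exp(-2 theta t)) / (2 theta).
With theta = 3/4, sigma = 6, x_0 = 2/5:
  E[X_t] = 2/5 * exp(-3/4 t) = 2*exp(-3*t/4)/5
  Var(X_t) = (6)^2 * (1 - exp(-2*3/4 t)) / (2 * 3/4) = 24 - 24*exp(-3*t/2).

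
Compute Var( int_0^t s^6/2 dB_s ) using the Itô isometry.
Var = t^13/52

The Itô integral of a deterministic integrand f(s) has mean 0 because each increment f(s) * (B_{s+ds} - B_s) has mean 0. By the Itô isometry:
  Var( int_0^t f(s) dB_s ) = E[ (int_0^t f(s) dB_s)^2 ] = int_0^t f(s)^2 ds.
Here f(s) = s^6/2, so f(s)^2 = s^12/4. Integrate:
  int_0^t (s^12/4) ds = t^13/52.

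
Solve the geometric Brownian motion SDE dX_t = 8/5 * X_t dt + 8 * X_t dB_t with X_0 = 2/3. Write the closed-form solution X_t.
X_t = 2/3 * exp((-152/5) * t + (8) * B_t)

For GBM dX = mu X dt + sigma X dB with X_0 = x_0, apply Itô to Y = log X: dY = (mu - sigma^2/2) dt + sigma dB, so Y_t = log(x_0) + (mu - sigma^2/2) t + sigma B_t and hence X_t = x_0 * exp((mu - sigma^2/2) t + sigma B_t).
With mu = 8/5, sigma = 8, x_0 = 2/3, this gives:
  X_t = 2/3 * exp((-152/5) * t + (8) * B_t).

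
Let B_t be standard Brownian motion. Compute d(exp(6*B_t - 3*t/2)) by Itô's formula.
d(exp(6*B_t - 3*t/2)) = (33*exp(6*B_t - 3*t/2)/2) dt + (6*exp(6*B_t - 3*t/2)) dB_t

Itô's formula for f(t, x): d f(t, B_t) = (f_t + (1/2) f_xx) dt + f_x dB_t. Compute partials of f(t, x) = exp(-3*t/2 + 6*x):
  f_t(t,x)  = -3*exp(-3*t/2 + 6*x)/2
  f_x(t,x)  = 6*exp(-3*t/2 + 6*x)
  f_xx(t,x) = 36*exp(-3*t/2 + 6*x)
Assemble drift = f_t + (1/2) f_xx = 33*exp(-3*t/2 + 6*x)/2 and diffusion = f_x = 6*exp(-3*t/2 + 6*x). Substituting x = B_t:
  d(exp(6*B_t - 3*t/2)) = (33*exp(6*B_t - 3*t/2)/2) dt + (6*exp(6*B_t - 3*t/2)) dB_t.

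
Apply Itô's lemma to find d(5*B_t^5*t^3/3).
d(5*B_t^5*t^3/3) = (B_t^3*t^2*(5*B_t^2 + 50*t/3)) dt + (25*B_t^4*t^3/3) dB_t

Itô's formula for f(t, x): d f(t, B_t) = (f_t + (1/2) f_xx) dt + f_x dB_t. Compute partials of f(t, x) = 5*t^3*x^5/3:
  f_t(t,x)  = 5*t^2*x^5
  f_x(t,x)  = 25*t^3*x^4/3
  f_xx(t,x) = 100*t^3*x^3/3
Assemble drift = f_t + (1/2) f_xx = t^2*x^3*(50*t/3 + 5*x^2) and diffusion = f_x = 25*t^3*x^4/3. Substituting x = B_t:
  d(5*B_t^5*t^3/3) = (B_t^3*t^2*(5*B_t^2 + 50*t/3)) dt + (25*B_t^4*t^3/3) dB_t.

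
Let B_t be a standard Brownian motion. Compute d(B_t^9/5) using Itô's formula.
d(B_t^9/5) = (36*B_t^7/5) dt + (9*B_t^8/5) dB_t

Itô's formula for f(B_t) gives d f(B_t) = f'(B_t) dB_t + (1/2) f''(B_t) dt. Compute derivatives of f(x) = x^9/5:
  f'(x)  = 9*x^8/5
  f''(x) = 72*x^7/5
Substitute x = B_t and multiply the f'' term by 1/2:
  drift     = (1/2) * (72*x^7/5) evaluated at B_t = 36*B_t^7/5
  diffusion = (9*x^8/5) evaluated at B_t = 9*B_t^8/5
Therefore d(B_t^9/5) = (36*B_t^7/5) dt + (9*B_t^8/5) dB_t.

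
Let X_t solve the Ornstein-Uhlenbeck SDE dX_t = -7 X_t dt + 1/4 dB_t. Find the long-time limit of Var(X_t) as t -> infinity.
lim Var(X_t) = 1/224

The OU SDE dX = -theta X dt + sigma dB admits the integrating factor exp(theta t): d(exp(theta t) X_t) = sigma exp(theta t) dB_t. Integrating from 0 to t gives X_t = x_0 * exp(-theta t) + sigma * int_0^t exp(-theta (t-s)) dB_s for any initial x_0. The Itô integral has variance (by the Itô isometry) sigma^2 * int_0^t exp(-2 theta (t - s)) ds = sigma^2 * (1 - exp(-2 theta t)) / (2 theta), independent of x_0.
With theta = 7, sigma = 1/4:
  Var(X_t) = (1/4)^2 * (1 - exp(-2*7 t)) / (2 * 7) = 1/224 - exp(-14*t)/224.
As t -> infinity, exp(-2*7 t) -> 0, so the stationary variance is sigma^2 / (2 theta) = 1/224.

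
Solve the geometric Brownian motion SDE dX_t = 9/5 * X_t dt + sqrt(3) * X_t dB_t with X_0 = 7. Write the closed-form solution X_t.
X_t = 7 * exp((3/10) * t + (sqrt(3)) * B_t)

For GBM dX = mu X dt + sigma X dB with X_0 = x_0, apply Itô to Y = log X: dY = (mu - sigma^2/2) dt + sigma dB, so Y_t = log(x_0) + (mu - sigma^2/2) t + sigma B_t and hence X_t = x_0 * exp((mu - sigma^2/2) t + sigma B_t).
With mu = 9/5, sigma = sqrt(3), x_0 = 7, this gives:
  X_t = 7 * exp((3/10) * t + (sqrt(3)) * B_t).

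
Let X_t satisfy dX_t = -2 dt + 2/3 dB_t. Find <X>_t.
<X>_t = 4*t/9

For an Itô process dX_t = a(t) dt + b(t) dB_t, the quadratic variation is <X>_t = int_0^t b(s)^2 ds (the drift term does not contribute). Here b(s) = 2/3, so
  b(s)^2 = 4/9.
Integrating from 0 to t:
  <X>_t = int_0^t (4/9) ds = 4*t/9.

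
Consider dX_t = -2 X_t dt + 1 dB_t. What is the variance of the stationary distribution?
lim Var(X_t) = 1/4

The OU SDE dX = -theta X dt + sigma dB admits the integrating factor exp(theta t): d(exp(theta t) X_t) = sigma exp(theta t) dB_t. Integrating from 0 to t gives X_t = x_0 * exp(-theta t) + sigma * int_0^t exp(-theta (t-s)) dB_s for any initial x_0. The Itô integral has variance (by the Itô isometry) sigma^2 * int_0^t exp(-2 theta (t - s)) ds = sigma^2 * (1 - exp(-2 theta t)) / (2 theta), independent of x_0.
With theta = 2, sigma = 1:
  Var(X_t) = (1)^2 * (1 - exp(-2*2 t)) / (2 * 2) = 1/4 - exp(-4*t)/4.
As t -> infinity, exp(-2*2 t) -> 0, so the stationary variance is sigma^2 / (2 theta) = 1/4.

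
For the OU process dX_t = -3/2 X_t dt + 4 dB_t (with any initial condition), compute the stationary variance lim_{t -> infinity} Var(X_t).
lim Var(X_t) = 16/3

The OU SDE dX = -theta X dt + sigma dB admits the integrating factor exp(theta t): d(exp(theta t) X_t) = sigma exp(theta t) dB_t. Integrating from 0 to t gives X_t = x_0 * exp(-theta t) + sigma * int_0^t exp(-theta (t-s)) dB_s for any initial x_0. The Itô integral has variance (by the Itô isometry) sigma^2 * int_0^t exp(-2 theta (t - s)) ds = sigma^2 * (1 - exp(-2 theta t)) / (2 theta), independent of x_0.
With theta = 3/2, sigma = 4:
  Var(X_t) = (4)^2 * (1 - exp(-2*3/2 t)) / (2 * 3/2) = 16/3 - 16*exp(-3*t)/3.
As t -> infinity, exp(-2*3/2 t) -> 0, so the stationary variance is sigma^2 / (2 theta) = 16/3.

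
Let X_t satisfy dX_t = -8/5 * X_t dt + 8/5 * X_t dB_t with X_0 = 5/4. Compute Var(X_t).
Var(X_t) = (25*exp(64*t/25) - 25)*exp(-16*t/5)/16

For GBM dX = mu X dt + sigma X dB with X_0 = x_0, apply Itô to Y = log X: dY = (mu - sigma^2/2) dt + sigma dB, so Y_t = log(x_0) + (mu - sigma^2/2) t + sigma B_t and hence X_t = x_0 * exp((mu - sigma^2/2) t + sigma B_t).
With mu = -8/5, sigma = 8/5, x_0 = 5/4, this gives:
  X_t = 5/4 * exp((-72/25) * t + (8/5) * B_t).
Since sigma*B_t ~ Normal(0, sigma^2 t), E[exp(sigma*B_t)] = exp(sigma^2 t / 2); so E[X_t] = x_0 * exp((mu - sigma^2/2) t) * exp(sigma^2 t / 2) = x_0 * exp(mu t) = 5*exp(-8*t/5)/4.
Var(X_t) = E[X_t^2] - (E[X_t])^2 = x_0^2 * exp(2 mu t) * (exp(sigma^2 t) - 1) = (25*exp(64*t/25) - 25)*exp(-16*t/5)/16.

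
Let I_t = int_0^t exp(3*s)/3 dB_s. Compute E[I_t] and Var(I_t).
E[I_t] = 0; Var(I_t) = exp(6*t)/54 - 1/54

The Itô integral of a deterministic integrand f(s) has mean 0 because each increment f(s) * (B_{s+ds} - B_s) has mean 0. By the Itô isometry:
  Var( int_0^t f(s) dB_s ) = E[ (int_0^t f(s) dB_s)^2 ] = int_0^t f(s)^2 ds.
Here f(s) = exp(3*s)/3, so f(s)^2 = exp(6*s)/9. Integrate:
  int_0^t (exp(6*s)/9) ds = exp(6*t)/54 - 1/54.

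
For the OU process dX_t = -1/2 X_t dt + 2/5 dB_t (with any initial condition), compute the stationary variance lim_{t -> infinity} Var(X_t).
lim Var(X_t) = 4/25

The OU SDE dX = -theta X dt + sigma dB admits the integrating factor exp(theta t): d(exp(theta t) X_t) = sigma exp(theta t) dB_t. Integrating from 0 to t gives X_t = x_0 * exp(-theta t) + sigma * int_0^t exp(-theta (t-s)) dB_s for any initial x_0. The Itô integral has variance (by the Itô isometry) sigma^2 * int_0^t exp(-2 theta (t - s)) ds = sigma^2 * (1 - exp(-2 theta t)) / (2 theta), independent of x_0.
With theta = 1/2, sigma = 2/5:
  Var(X_t) = (2/5)^2 * (1 - exp(-2*1/2 t)) / (2 * 1/2) = 4/25 - 4*exp(-t)/25.
As t -> infinity, exp(-2*1/2 t) -> 0, so the stationary variance is sigma^2 / (2 theta) = 4/25.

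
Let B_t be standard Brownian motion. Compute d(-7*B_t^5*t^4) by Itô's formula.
d(-7*B_t^5*t^4) = (B_t^3*t^3*(-28*B_t^2 - 70*t)) dt + (-35*B_t^4*t^4) dB_t

Itô's formula for f(t, x): d f(t, B_t) = (f_t + (1/2) f_xx) dt + f_x dB_t. Compute partials of f(t, x) = -7*t^4*x^5:
  f_t(t,x)  = -28*t^3*x^5
  f_x(t,x)  = -35*t^4*x^4
  f_xx(t,x) = -140*t^4*x^3
Assemble drift = f_t + (1/2) f_xx = t^3*x^3*(-70*t - 28*x^2) and diffusion = f_x = -35*t^4*x^4. Substituting x = B_t:
  d(-7*B_t^5*t^4) = (B_t^3*t^3*(-28*B_t^2 - 70*t)) dt + (-35*B_t^4*t^4) dB_t.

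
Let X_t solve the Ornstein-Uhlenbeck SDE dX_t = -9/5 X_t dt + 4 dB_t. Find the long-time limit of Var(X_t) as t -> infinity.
lim Var(X_t) = 40/9

The OU SDE dX = -theta X dt + sigma dB admits the integrating factor exp(theta t): d(exp(theta t) X_t) = sigma exp(theta t) dB_t. Integrating from 0 to t gives X_t = x_0 * exp(-theta t) + sigma * int_0^t exp(-theta (t-s)) dB_s for any initial x_0. The Itô integral has variance (by the Itô isometry) sigma^2 * int_0^t exp(-2 theta (t - s)) ds = sigma^2 * (1 - exp(-2 theta t)) / (2 theta), independent of x_0.
With theta = 9/5, sigma = 4:
  Var(X_t) = (4)^2 * (1 - exp(-2*9/5 t)) / (2 * 9/5) = 40/9 - 40*exp(-18*t/5)/9.
As t -> infinity, exp(-2*9/5 t) -> 0, so the stationary variance is sigma^2 / (2 theta) = 40/9.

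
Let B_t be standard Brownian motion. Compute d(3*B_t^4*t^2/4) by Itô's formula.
d(3*B_t^4*t^2/4) = (3*B_t^2*t*(B_t^2 + 3*t)/2) dt + (3*B_t^3*t^2) dB_t

Itô's formula for f(t, x): d f(t, B_t) = (f_t + (1/2) f_xx) dt + f_x dB_t. Compute partials of f(t, x) = 3*t^2*x^4/4:
  f_t(t,x)  = 3*t*x^4/2
  f_x(t,x)  = 3*t^2*x^3
  f_xx(t,x) = 9*t^2*x^2
Assemble drift = f_t + (1/2) f_xx = 3*t*x^2*(3*t + x^2)/2 and diffusion = f_x = 3*t^2*x^3. Substituting x = B_t:
  d(3*B_t^4*t^2/4) = (3*B_t^2*t*(B_t^2 + 3*t)/2) dt + (3*B_t^3*t^2) dB_t.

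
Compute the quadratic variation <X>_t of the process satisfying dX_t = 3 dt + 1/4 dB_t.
<X>_t = t/16

For an Itô process dX_t = a(t) dt + b(t) dB_t, the quadratic variation is <X>_t = int_0^t b(s)^2 ds (the drift term does not contribute). Here b(s) = 1/4, so
  b(s)^2 = 1/16.
Integrating from 0 to t:
  <X>_t = int_0^t (1/16) ds = t/16.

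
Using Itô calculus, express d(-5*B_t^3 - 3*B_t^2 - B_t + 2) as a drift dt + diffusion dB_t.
d(-5*B_t^3 - 3*B_t^2 - B_t + 2) = (-15*B_t - 3) dt + (-15*B_t^2 - 6*B_t - 1) dB_t

Itô's formula for f(B_t) gives d f(B_t) = f'(B_t) dB_t + (1/2) f''(B_t) dt. Compute derivatives of f(x) = -5*x^3 - 3*x^2 - x + 2:
  f'(x)  = -15*x^2 - 6*x - 1
  f''(x) = -30*x - 6
Substitute x = B_t and multiply the f'' term by 1/2:
  drift     = (1/2) * (-30*x - 6) evaluated at B_t = -15*B_t - 3
  diffusion = (-15*x^2 - 6*x - 1) evaluated at B_t = -15*B_t^2 - 6*B_t - 1
Therefore d(-5*B_t^3 - 3*B_t^2 - B_t + 2) = (-15*B_t - 3) dt + (-15*B_t^2 - 6*B_t - 1) dB_t.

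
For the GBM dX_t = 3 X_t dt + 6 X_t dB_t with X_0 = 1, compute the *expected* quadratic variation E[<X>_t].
E[<X>_t] = 6*exp(42*t)/7 - 6/7

<X>_t = int_0^t (6 * X_s)^2 ds. Taking expectation inside the integral: E[<X>_t] = 6^2 * int_0^t E[X_s^2] ds. For GBM, E[X_s^2] = x_0^2 * exp((2 mu + sigma^2) s). Integrating:
  E[<X>_t] = 6^2 * 1^2 * (exp((2*3 + 6^2) t) - 1) / (2*3 + 6^2)
           = 6^2 * 1^2 * (exp(42 t) - 1) / 42 = 6*exp(42*t)/7 - 6/7.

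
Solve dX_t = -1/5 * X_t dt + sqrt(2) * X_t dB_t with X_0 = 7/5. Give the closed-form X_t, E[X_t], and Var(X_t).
X_t = 7/5 * exp((-6/5) t + (sqrt(2)) B_t); E[X_t] = 7*exp(-t/5)/5; Var(X_t) = (49*exp(2*t) - 49)*exp(-2*t/5)/25

For GBM dX = mu X dt + sigma X dB with X_0 = x_0, apply Itô to Y = log X: dY = (mu - sigma^2/2) dt + sigma dB, so Y_t = log(x_0) + (mu - sigma^2/2) t + sigma B_t and hence X_t = x_0 * exp((mu - sigma^2/2) t + sigma B_t).
With mu = -1/5, sigma = sqrt(2), x_0 = 7/5, this gives:
  X_t = 7/5 * exp((-6/5) * t + (sqrt(2)) * B_t).
Since sigma*B_t ~ Normal(0, sigma^2 t), E[exp(sigma*B_t)] = exp(sigma^2 t / 2); so E[X_t] = x_0 * exp((mu - sigma^2/2) t) * exp(sigma^2 t / 2) = x_0 * exp(mu t) = 7*exp(-t/5)/5.
Var(X_t) = E[X_t^2] - (E[X_t])^2 = x_0^2 * exp(2 mu t) * (exp(sigma^2 t) - 1) = (49*exp(2*t) - 49)*exp(-2*t/5)/25.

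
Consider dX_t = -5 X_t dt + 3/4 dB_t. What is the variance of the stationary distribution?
lim Var(X_t) = 9/160

The OU SDE dX = -theta X dt + sigma dB admits the integrating factor exp(theta t): d(exp(theta t) X_t) = sigma exp(theta t) dB_t. Integrating from 0 to t gives X_t = x_0 * exp(-theta t) + sigma * int_0^t exp(-theta (t-s)) dB_s for any initial x_0. The Itô integral has variance (by the Itô isometry) sigma^2 * int_0^t exp(-2 theta (t - s)) ds = sigma^2 * (1 - exp(-2 theta t)) / (2 theta), independent of x_0.
With theta = 5, sigma = 3/4:
  Var(X_t) = (3/4)^2 * (1 - exp(-2*5 t)) / (2 * 5) = 9/160 - 9*exp(-10*t)/160.
As t -> infinity, exp(-2*5 t) -> 0, so the stationary variance is sigma^2 / (2 theta) = 9/160.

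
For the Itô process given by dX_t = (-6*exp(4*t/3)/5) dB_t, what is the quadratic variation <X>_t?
<X>_t = 27*exp(8*t/3)/50 - 27/50

For an Itô process dX_t = a(t) dt + b(t) dB_t, the quadratic variation is <X>_t = int_0^t b(s)^2 ds (the drift term does not contribute). Here b(s) = -6*exp(4*s/3)/5, so
  b(s)^2 = 36*exp(8*s/3)/25.
Integrating from 0 to t:
  <X>_t = int_0^t (36*exp(8*s/3)/25) ds = 27*exp(8*t/3)/50 - 27/50.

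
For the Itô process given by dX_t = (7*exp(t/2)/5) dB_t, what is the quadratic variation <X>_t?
<X>_t = 49*exp(t)/25 - 49/25

For an Itô process dX_t = a(t) dt + b(t) dB_t, the quadratic variation is <X>_t = int_0^t b(s)^2 ds (the drift term does not contribute). Here b(s) = 7*exp(s/2)/5, so
  b(s)^2 = 49*exp(s)/25.
Integrating from 0 to t:
  <X>_t = int_0^t (49*exp(s)/25) ds = 49*exp(t)/25 - 49/25.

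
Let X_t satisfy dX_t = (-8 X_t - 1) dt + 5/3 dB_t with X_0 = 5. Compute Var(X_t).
Var(X_t) = 25/144 - 25*exp(-16*t)/144

The variance V(t) = Var(X_t) satisfies V'(t) = 2 a V(t) + c^2 with V(0) = 0 (drift coefficient is linear in X, diffusion is constant). With a = -8, c = 5/3, the solution is
  V(t) = (c^2 / (2 a)) * (exp(2 a t) - 1)
       = ((5/3)^2 / (2*(-8))) * (exp((-16) t) - 1)
       = 25/144 - 25*exp(-16*t)/144.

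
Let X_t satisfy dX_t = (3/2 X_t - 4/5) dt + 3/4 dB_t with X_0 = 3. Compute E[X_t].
E[X_t] = 37*exp(3*t/2)/15 + 8/15

Taking expectations and using E[dB_t] = 0, the mean m(t) = E[X_t] satisfies the ODE m'(t) = a m(t) + b with m(0) = x_0. With a = 3/2, b = -4/5, x_0 = 3, the solution is
  m(t) = x_0 * exp(a t) + (b/a) * (exp(a t) - 1)
       = 3 * exp((3/2) t) + ((-4/5)/(3/2)) * (exp((3/2) t) - 1)
       = 37*exp(3*t/2)/15 + 8/15.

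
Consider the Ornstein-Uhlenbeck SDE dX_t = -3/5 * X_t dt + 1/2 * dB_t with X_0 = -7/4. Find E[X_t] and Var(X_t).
E[X_t] = -7*exp(-3*t/5)/4; Var(X_t) = 5/24 - 5*exp(-6*t/5)/24

The OU SDE dX = -theta X dt + sigma dB admits the integrating factor exp(theta t): d(exp(theta t) X_t) = sigma exp(theta t) dB_t. Integrating from 0 to t:
  X_t = x_0 * exp(-theta t) + sigma * int_0^t exp(-theta (t-s)) dB_s.
The Itô integral has mean 0 and (by the Itô isometry) variance sigma^2 * int_0^t exp(-2 theta (t - s)) ds = sigma^2 * (1 - exp(-2 theta t)) / (2 theta).
With theta = 3/5, sigma = 1/2, x_0 = -7/4:
  E[X_t] = -7/4 * exp(-3/5 t) = -7*exp(-3*t/5)/4
  Var(X_t) = (1/2)^2 * (1 - exp(-2*3/5 t)) / (2 * 3/5) = 5/24 - 5*exp(-6*t/5)/24.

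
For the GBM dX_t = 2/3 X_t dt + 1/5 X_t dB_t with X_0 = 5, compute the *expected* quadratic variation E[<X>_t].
E[<X>_t] = 75*exp(103*t/75)/103 - 75/103

<X>_t = int_0^t ((1/5) * X_s)^2 ds. Taking expectation inside the integral: E[<X>_t] = (1/5)^2 * int_0^t E[X_s^2] ds. For GBM, E[X_s^2] = x_0^2 * exp((2 mu + sigma^2) s). Integrating:
  E[<X>_t] = (1/5)^2 * 5^2 * (exp((2*(2/3) + (1/5)^2) t) - 1) / (2*(2/3) + (1/5)^2)
           = (1/5)^2 * 5^2 * (exp((103/75) t) - 1) / (103/75) = 75*exp(103*t/75)/103 - 75/103.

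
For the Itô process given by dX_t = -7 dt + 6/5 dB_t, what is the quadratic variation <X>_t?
<X>_t = 36*t/25

For an Itô process dX_t = a(t) dt + b(t) dB_t, the quadratic variation is <X>_t = int_0^t b(s)^2 ds (the drift term does not contribute). Here b(s) = 6/5, so
  b(s)^2 = 36/25.
Integrating from 0 to t:
  <X>_t = int_0^t (36/25) ds = 36*t/25.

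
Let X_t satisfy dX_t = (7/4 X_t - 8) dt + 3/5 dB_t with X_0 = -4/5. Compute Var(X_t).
Var(X_t) = 18*exp(7*t/2)/175 - 18/175

The variance V(t) = Var(X_t) satisfies V'(t) = 2 a V(t) + c^2 with V(0) = 0 (drift coefficient is linear in X, diffusion is constant). With a = 7/4, c = 3/5, the solution is
  V(t) = (c^2 / (2 a)) * (exp(2 a t) - 1)
       = ((3/5)^2 / (2*(7/4))) * (exp((7/2) t) - 1)
       = 18*exp(7*t/2)/175 - 18/175.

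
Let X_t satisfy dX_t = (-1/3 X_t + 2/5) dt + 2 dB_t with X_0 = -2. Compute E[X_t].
E[X_t] = 6/5 - 16*exp(-t/3)/5

Taking expectations and using E[dB_t] = 0, the mean m(t) = E[X_t] satisfies the ODE m'(t) = a m(t) + b with m(0) = x_0. With a = -1/3, b = 2/5, x_0 = -2, the solution is
  m(t) = x_0 * exp(a t) + (b/a) * (exp(a t) - 1)
       = (-2) * exp((-1/3) t) + ((2/5)/(-1/3)) * (exp((-1/3) t) - 1)
       = 6/5 - 16*exp(-t/3)/5.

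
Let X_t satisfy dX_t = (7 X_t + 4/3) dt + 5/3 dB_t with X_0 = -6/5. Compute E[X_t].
E[X_t] = -106*exp(7*t)/105 - 4/21

Taking expectations and using E[dB_t] = 0, the mean m(t) = E[X_t] satisfies the ODE m'(t) = a m(t) + b with m(0) = x_0. With a = 7, b = 4/3, x_0 = -6/5, the solution is
  m(t) = x_0 * exp(a t) + (b/a) * (exp(a t) - 1)
       = (-6/5) * exp(7 t) + ((4/3)/7) * (exp(7 t) - 1)
       = -106*exp(7*t)/105 - 4/21.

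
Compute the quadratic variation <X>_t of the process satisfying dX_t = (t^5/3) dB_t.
<X>_t = t^11/99

For an Itô process dX_t = a(t) dt + b(t) dB_t, the quadratic variation is <X>_t = int_0^t b(s)^2 ds (the drift term does not contribute). Here b(s) = s^5/3, so
  b(s)^2 = s^10/9.
Integrating from 0 to t:
  <X>_t = int_0^t (s^10/9) ds = t^11/99.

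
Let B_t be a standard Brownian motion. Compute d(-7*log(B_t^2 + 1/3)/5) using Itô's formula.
d(-7*log(B_t^2 + 1/3)/5) = (21*(3*B_t^2 - 1)/(5*(3*B_t^2 + 1)^2)) dt + (-42*B_t/(15*B_t^2 + 5)) dB_t

Itô's formula for f(B_t) gives d f(B_t) = f'(B_t) dB_t + (1/2) f''(B_t) dt. Compute derivatives of f(x) = -7*log(x^2 + 1/3)/5:
  f'(x)  = -42*x/(15*x^2 + 5)
  f''(x) = 42*(3*x^2 - 1)/(5*(3*x^2 + 1)^2)
Substitute x = B_t and multiply the f'' term by 1/2:
  drift     = (1/2) * (42*(3*x^2 - 1)/(5*(3*x^2 + 1)^2)) evaluated at B_t = 21*(3*B_t^2 - 1)/(5*(3*B_t^2 + 1)^2)
  diffusion = (-42*x/(15*x^2 + 5)) evaluated at B_t = -42*B_t/(15*B_t^2 + 5)
Therefore d(-7*log(B_t^2 + 1/3)/5) = (21*(3*B_t^2 - 1)/(5*(3*B_t^2 + 1)^2)) dt + (-42*B_t/(15*B_t^2 + 5)) dB_t.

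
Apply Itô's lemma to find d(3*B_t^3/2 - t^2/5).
d(3*B_t^3/2 - t^2/5) = (9*B_t/2 - 2*t/5) dt + (9*B_t^2/2) dB_t

Itô's formula for f(t, x): d f(t, B_t) = (f_t + (1/2) f_xx) dt + f_x dB_t. Compute partials of f(t, x) = -t^2/5 + 3*x^3/2:
  f_t(t,x)  = -2*t/5
  f_x(t,x)  = 9*x^2/2
  f_xx(t,x) = 9*x
Assemble drift = f_t + (1/2) f_xx = -2*t/5 + 9*x/2 and diffusion = f_x = 9*x^2/2. Substituting x = B_t:
  d(3*B_t^3/2 - t^2/5) = (9*B_t/2 - 2*t/5) dt + (9*B_t^2/2) dB_t.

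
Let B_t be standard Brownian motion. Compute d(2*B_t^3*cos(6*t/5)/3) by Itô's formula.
d(2*B_t^3*cos(6*t/5)/3) = (2*B_t*(-2*B_t^2*sin(6*t/5)/5 + cos(6*t/5))) dt + (2*B_t^2*cos(6*t/5)) dB_t

Itô's formula for f(t, x): d f(t, B_t) = (f_t + (1/2) f_xx) dt + f_x dB_t. Compute partials of f(t, x) = 2*x^3*cos(6*t/5)/3:
  f_t(t,x)  = -4*x^3*sin(6*t/5)/5
  f_x(t,x)  = 2*x^2*cos(6*t/5)
  f_xx(t,x) = 4*x*cos(6*t/5)
Assemble drift = f_t + (1/2) f_xx = 2*x*(-2*x^2*sin(6*t/5)/5 + cos(6*t/5)) and diffusion = f_x = 2*x^2*cos(6*t/5). Substituting x = B_t:
  d(2*B_t^3*cos(6*t/5)/3) = (2*B_t*(-2*B_t^2*sin(6*t/5)/5 + cos(6*t/5))) dt + (2*B_t^2*cos(6*t/5)) dB_t.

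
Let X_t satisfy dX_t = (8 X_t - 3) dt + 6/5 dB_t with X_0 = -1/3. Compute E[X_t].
E[X_t] = 3/8 - 17*exp(8*t)/24

Taking expectations and using E[dB_t] = 0, the mean m(t) = E[X_t] satisfies the ODE m'(t) = a m(t) + b with m(0) = x_0. With a = 8, b = -3, x_0 = -1/3, the solution is
  m(t) = x_0 * exp(a t) + (b/a) * (exp(a t) - 1)
       = (-1/3) * exp(8 t) + ((-3)/8) * (exp(8 t) - 1)
       = 3/8 - 17*exp(8*t)/24.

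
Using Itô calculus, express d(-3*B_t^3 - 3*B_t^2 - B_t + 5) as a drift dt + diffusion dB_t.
d(-3*B_t^3 - 3*B_t^2 - B_t + 5) = (-9*B_t - 3) dt + (-9*B_t^2 - 6*B_t - 1) dB_t

Itô's formula for f(B_t) gives d f(B_t) = f'(B_t) dB_t + (1/2) f''(B_t) dt. Compute derivatives of f(x) = -3*x^3 - 3*x^2 - x + 5:
  f'(x)  = -9*x^2 - 6*x - 1
  f''(x) = -18*x - 6
Substitute x = B_t and multiply the f'' term by 1/2:
  drift     = (1/2) * (-18*x - 6) evaluated at B_t = -9*B_t - 3
  diffusion = (-9*x^2 - 6*x - 1) evaluated at B_t = -9*B_t^2 - 6*B_t - 1
Therefore d(-3*B_t^3 - 3*B_t^2 - B_t + 5) = (-9*B_t - 3) dt + (-9*B_t^2 - 6*B_t - 1) dB_t.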